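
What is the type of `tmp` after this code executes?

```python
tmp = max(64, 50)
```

max() of ints returns int

int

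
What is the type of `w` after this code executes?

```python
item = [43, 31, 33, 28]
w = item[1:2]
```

Slicing a list always returns a list

list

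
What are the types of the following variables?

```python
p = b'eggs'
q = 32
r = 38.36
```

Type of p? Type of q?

p is bytes; q is int

bytes, int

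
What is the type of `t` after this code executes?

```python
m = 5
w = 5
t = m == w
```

Equality comparison returns bool

bool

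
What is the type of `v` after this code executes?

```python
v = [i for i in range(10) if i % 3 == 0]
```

A list comprehension [...] produces a list

list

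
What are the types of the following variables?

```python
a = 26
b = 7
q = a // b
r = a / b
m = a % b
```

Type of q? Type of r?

int // int returns int; int / int returns float

int, float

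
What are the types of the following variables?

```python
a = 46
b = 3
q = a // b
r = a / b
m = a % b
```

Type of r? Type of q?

int / int returns float; int // int returns int

float, int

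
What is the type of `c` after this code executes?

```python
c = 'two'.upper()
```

str.upper() returns str

str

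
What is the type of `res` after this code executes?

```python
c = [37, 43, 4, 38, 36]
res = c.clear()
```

list.clear() returns None

NoneType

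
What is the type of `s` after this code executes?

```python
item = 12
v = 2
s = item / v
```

int / int always returns float in Python 3 (12 / 2 = 6)

float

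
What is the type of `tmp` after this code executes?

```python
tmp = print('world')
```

print() returns None

NoneType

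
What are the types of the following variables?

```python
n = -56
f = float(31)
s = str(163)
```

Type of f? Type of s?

f is float; s is str

float, str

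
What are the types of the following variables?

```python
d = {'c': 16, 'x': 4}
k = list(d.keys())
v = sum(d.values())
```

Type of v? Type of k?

sum of int values returns int; list(...) returns list

int, list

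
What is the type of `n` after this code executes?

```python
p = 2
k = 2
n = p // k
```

int // int returns int (2 // 2 = 1)

int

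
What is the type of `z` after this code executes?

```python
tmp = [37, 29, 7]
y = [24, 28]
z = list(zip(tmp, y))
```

list(zip(...)) returns a list of tuples

list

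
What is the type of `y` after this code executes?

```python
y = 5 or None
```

'or' returns first truthy value (5, int)

int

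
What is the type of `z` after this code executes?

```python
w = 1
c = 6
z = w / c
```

int / int always returns float in Python 3 (1 / 6 = 0.166667)

float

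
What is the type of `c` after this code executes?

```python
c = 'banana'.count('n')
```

str.count() returns int

int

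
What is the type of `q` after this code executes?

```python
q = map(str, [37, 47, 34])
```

map() returns a map iterator object

map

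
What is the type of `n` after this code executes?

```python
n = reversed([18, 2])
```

reversed() on a list returns a list_reverseiterator

list_reverseiterator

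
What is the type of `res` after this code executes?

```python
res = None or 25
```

'or' with None returns the other value (25, int)

int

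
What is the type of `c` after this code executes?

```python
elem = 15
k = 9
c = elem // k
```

int // int returns int (15 // 9 = 1)

int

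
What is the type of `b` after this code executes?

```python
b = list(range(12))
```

list(range(...)) returns list

list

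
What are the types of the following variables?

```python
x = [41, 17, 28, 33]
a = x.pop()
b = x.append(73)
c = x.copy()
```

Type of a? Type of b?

list.pop() returns the element (int); list.append() returns None

int, NoneType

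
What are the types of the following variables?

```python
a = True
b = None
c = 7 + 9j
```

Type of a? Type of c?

a is bool; c is complex

bool, complex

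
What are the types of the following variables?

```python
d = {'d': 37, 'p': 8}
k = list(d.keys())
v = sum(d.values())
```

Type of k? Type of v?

list(...) returns list; sum of int values returns int

list, int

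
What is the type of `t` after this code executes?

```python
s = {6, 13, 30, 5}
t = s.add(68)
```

set.add() returns None (mutates in place)

NoneType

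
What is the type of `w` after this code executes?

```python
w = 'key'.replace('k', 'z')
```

str.replace() returns str

str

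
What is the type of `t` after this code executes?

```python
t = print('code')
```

print() returns None

NoneType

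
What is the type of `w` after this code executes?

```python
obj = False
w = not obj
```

'not' always returns bool

bool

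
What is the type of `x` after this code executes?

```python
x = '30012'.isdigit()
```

str.isdigit() returns bool

bool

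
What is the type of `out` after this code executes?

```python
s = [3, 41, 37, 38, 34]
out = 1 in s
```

'in' operator returns bool

bool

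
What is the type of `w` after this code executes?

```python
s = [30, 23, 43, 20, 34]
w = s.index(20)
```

list.index() returns int

int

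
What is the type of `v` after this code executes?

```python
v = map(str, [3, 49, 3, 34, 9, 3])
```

map() returns a map iterator object

map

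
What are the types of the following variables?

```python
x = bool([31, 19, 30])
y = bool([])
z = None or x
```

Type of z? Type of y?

None or <bool> returns the bool; bool() returns bool

bool, bool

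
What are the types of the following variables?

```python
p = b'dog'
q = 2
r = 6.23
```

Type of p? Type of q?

p is bytes; q is int

bytes, int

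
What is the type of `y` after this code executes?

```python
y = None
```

None has type NoneType

NoneType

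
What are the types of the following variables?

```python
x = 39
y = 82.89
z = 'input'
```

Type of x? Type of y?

x is int; y is float

int, float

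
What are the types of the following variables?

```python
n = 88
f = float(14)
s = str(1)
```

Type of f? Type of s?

f is float; s is str

float, str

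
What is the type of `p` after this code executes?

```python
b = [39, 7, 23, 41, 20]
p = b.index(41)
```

list.index() returns int

int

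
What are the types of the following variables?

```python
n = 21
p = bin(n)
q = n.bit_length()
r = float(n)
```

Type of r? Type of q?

float() returns float; int.bit_length() returns int

float, int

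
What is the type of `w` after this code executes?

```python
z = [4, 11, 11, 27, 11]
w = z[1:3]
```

Slicing a list always returns a list

list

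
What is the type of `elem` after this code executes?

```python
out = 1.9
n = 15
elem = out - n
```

float - int returns float (1.9 - 15 = -13.1)

float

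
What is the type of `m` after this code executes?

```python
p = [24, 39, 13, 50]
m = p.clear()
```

list.clear() returns None

NoneType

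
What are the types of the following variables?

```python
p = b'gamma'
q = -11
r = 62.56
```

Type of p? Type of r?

p is bytes; r is float

bytes, float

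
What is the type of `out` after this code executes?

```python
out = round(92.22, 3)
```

round() with ndigits arg returns float

float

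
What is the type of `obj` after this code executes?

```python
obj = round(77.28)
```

round() with no ndigits arg returns int

int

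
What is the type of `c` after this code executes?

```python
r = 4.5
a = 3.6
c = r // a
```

float // float returns float (floor division preserves float type)

float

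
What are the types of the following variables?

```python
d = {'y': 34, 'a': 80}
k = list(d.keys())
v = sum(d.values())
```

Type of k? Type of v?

list(...) returns list; sum of int values returns int

list, int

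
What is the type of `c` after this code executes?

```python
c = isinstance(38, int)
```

isinstance() returns bool

bool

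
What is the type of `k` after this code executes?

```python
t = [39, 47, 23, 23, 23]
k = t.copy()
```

list.copy() returns list

list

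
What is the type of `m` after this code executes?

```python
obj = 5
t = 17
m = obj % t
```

int % int returns int (5 % 17 = 5)

int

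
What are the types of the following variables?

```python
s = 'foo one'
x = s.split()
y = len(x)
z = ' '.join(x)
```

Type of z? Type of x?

str.join() returns str; str.split() returns list

str, list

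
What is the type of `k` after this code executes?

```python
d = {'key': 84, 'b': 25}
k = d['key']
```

Accessing dict[str, int] with key 'key' returns int value 84

int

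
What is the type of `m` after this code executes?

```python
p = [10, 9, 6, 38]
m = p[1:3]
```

Slicing a list always returns a list

list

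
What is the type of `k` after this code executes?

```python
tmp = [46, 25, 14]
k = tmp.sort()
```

list.sort() returns None (sorts in place)

NoneType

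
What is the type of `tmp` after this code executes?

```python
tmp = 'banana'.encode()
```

str.encode() returns bytes

bytes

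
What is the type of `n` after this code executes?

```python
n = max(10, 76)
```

max() of ints returns int

int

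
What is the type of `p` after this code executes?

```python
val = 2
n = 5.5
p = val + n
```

int + float returns float (2 + 5.5 = 7.5)

float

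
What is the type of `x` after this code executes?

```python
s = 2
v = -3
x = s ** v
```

int ** negative int returns float

float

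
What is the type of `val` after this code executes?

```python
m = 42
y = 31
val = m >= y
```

Comparison operators return bool

bool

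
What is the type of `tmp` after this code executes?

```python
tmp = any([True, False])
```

any() returns bool

bool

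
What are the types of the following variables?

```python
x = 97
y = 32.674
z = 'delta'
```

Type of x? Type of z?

x is int; z is str

int, str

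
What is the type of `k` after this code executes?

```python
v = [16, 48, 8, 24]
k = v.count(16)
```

list.count() returns int

int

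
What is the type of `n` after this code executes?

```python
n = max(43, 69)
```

max() of ints returns int

int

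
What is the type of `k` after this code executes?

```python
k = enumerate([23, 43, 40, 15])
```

enumerate() returns an enumerate iterator object

enumerate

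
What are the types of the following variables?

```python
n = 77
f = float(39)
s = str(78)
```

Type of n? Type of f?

n is int; f is float

int, float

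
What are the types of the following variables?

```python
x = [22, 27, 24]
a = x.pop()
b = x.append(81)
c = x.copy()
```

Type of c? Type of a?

list.copy() returns list; list.pop() returns the element (int)

list, int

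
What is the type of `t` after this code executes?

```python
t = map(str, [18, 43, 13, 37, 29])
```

map() returns a map iterator object

map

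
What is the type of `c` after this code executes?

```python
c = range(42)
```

range() returns a range object

range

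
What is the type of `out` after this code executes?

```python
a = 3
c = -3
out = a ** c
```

int ** negative int returns float

float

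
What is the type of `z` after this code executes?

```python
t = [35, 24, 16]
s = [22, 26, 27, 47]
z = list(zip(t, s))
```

list(zip(...)) returns a list of tuples

list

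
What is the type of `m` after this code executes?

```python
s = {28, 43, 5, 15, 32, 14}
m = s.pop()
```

Popping from a set of ints returns int

int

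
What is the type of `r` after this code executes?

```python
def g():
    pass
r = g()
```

A function with no return statement returns None

NoneType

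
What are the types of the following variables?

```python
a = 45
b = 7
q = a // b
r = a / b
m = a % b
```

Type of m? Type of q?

int % int returns int; int // int returns int

int, int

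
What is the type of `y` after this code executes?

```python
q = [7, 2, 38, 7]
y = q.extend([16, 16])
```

list.extend() returns None

NoneType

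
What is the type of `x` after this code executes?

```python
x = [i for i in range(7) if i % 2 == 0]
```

A list comprehension [...] produces a list

list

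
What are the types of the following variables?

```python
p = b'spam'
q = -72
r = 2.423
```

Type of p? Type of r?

p is bytes; r is float

bytes, float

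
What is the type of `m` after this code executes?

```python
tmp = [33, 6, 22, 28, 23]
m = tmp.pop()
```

list.pop() returns the popped element (int here)

int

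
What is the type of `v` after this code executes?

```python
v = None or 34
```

'or' with None returns the other value (34, int)

int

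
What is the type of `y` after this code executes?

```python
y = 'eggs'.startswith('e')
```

str.startswith() returns bool

bool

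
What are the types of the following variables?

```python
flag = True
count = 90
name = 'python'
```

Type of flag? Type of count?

flag is bool; count is int

bool, int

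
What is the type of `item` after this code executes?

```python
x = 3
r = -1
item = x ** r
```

int ** negative int returns float

float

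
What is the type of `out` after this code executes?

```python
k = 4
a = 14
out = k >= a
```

Comparison operators return bool

bool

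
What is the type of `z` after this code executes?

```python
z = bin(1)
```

bin() returns str representation

str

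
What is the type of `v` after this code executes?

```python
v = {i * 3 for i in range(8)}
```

A set comprehension {expr for x in iterable} produces a set

set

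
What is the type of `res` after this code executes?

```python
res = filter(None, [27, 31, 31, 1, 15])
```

filter() returns a filter iterator object

filter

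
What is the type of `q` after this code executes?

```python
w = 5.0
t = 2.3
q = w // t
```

float // float returns float (floor division preserves float type)

float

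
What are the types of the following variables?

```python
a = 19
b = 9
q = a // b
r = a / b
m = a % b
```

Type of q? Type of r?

int // int returns int; int / int returns float

int, float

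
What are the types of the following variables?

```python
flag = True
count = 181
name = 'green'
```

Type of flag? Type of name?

flag is bool; name is str

bool, str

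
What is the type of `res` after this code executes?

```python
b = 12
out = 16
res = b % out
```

int % int returns int (12 % 16 = 12)

int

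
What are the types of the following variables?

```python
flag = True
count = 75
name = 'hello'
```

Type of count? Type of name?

count is int; name is str

int, str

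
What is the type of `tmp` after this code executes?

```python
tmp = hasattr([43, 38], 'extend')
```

hasattr() returns bool

bool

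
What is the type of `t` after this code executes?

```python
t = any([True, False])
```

any() returns bool

bool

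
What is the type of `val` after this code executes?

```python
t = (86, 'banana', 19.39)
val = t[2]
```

Index 2 of tuple is 19.39 which is float

float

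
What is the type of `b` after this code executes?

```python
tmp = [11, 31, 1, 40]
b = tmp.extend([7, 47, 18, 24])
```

list.extend() returns None

NoneType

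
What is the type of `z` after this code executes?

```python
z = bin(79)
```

bin() returns str representation

str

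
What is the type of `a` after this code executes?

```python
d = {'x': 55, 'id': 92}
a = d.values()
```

.values() returns a dict_values view object

dict_values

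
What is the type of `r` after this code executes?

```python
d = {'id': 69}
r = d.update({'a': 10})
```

dict.update() returns None

NoneType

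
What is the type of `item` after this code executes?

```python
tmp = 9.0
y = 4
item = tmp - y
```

float - int returns float (9.0 - 4 = 5.0)

float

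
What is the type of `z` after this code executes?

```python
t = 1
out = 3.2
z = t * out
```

int * float returns float (1 * 3.2 = 3.2)

float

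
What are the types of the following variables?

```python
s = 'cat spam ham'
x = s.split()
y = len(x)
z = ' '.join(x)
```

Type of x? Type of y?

str.split() returns list; len() returns int

list, int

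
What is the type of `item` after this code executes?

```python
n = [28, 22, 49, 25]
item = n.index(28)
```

list.index() returns int

int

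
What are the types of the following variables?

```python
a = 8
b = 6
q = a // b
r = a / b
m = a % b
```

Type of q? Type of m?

int // int returns int; int % int returns int

int, int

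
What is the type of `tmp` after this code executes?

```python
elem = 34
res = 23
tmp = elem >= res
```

Comparison operators return bool

bool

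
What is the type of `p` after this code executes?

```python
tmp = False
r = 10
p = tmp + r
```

bool + int returns int (False is 0, so 0 + 10 = 10)

int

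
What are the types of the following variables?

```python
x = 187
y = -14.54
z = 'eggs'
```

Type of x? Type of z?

x is int; z is str

int, str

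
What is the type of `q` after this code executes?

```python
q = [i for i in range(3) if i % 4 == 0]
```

A list comprehension [...] produces a list

list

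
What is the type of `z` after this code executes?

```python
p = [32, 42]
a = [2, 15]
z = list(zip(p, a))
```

list(zip(...)) returns a list of tuples

list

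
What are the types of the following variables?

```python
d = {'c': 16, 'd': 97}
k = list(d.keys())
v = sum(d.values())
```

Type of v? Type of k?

sum of int values returns int; list(...) returns list

int, list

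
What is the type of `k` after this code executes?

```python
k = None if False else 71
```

Ternary: condition is False, else branch (71) taken → int

int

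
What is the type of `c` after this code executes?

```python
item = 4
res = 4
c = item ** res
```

int ** positive int returns int (4 ** 4 = 256)

int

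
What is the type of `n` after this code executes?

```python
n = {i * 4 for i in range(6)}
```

A set comprehension {expr for x in iterable} produces a set

set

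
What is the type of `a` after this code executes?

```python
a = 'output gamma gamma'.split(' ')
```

str.split() returns list

list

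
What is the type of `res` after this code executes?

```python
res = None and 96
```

'and' returns first falsy value (None)

NoneType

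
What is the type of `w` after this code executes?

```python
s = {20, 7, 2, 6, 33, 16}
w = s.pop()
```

Popping from a set of ints returns int

int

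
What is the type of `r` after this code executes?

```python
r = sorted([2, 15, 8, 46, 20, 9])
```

sorted() always returns list

list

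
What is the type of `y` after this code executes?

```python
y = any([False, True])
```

any() returns bool

bool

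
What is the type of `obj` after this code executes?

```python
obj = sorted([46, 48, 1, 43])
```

sorted() always returns list

list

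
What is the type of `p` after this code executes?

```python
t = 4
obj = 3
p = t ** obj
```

int ** positive int returns int (4 ** 3 = 64)

int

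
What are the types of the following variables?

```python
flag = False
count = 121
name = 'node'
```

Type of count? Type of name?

count is int; name is str

int, str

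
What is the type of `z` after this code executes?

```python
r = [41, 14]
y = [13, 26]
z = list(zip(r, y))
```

list(zip(...)) returns a list of tuples

list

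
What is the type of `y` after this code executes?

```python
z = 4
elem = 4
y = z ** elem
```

int ** positive int returns int (4 ** 4 = 256)

int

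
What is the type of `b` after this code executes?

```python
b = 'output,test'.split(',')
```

str.split() returns list

list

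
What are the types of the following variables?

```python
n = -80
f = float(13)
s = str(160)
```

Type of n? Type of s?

n is int; s is str

int, str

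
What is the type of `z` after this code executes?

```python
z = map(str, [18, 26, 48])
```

map() returns a map iterator object

map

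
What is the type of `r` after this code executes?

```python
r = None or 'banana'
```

'or' with None returns the other value ('banana', str)

str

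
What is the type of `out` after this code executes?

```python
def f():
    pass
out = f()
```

A function with no return statement returns None

NoneType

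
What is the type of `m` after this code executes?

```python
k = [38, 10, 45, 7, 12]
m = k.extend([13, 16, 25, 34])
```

list.extend() returns None

NoneType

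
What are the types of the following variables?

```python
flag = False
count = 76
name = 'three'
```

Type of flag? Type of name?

flag is bool; name is str

bool, str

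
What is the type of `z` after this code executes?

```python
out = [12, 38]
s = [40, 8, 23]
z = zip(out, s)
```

zip() returns a zip iterator object

zip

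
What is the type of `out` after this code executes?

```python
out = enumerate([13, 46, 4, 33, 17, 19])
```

enumerate() returns an enumerate iterator object

enumerate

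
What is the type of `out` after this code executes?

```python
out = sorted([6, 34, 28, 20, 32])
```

sorted() always returns list

list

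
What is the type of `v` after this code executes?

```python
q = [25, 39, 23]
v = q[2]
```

Indexing a list of ints returns int (q[2] = 23)

int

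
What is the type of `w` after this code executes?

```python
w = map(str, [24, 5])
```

map() returns a map iterator object

map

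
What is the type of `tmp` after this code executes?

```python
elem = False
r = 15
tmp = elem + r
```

bool + int returns int (False is 0, so 0 + 15 = 15)

int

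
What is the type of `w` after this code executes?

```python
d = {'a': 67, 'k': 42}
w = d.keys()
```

.keys() returns a dict_keys view object

dict_keys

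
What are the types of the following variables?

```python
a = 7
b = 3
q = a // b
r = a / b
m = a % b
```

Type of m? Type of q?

int % int returns int; int // int returns int

int, int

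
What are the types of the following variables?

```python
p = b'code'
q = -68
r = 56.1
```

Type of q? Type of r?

q is int; r is float

int, float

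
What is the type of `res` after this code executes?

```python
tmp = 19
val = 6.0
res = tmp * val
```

int * float returns float (19 * 6.0 = 114.0)

float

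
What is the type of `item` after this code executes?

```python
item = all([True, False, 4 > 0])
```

all() returns bool

bool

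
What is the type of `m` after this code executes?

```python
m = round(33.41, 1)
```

round() with ndigits arg returns float

float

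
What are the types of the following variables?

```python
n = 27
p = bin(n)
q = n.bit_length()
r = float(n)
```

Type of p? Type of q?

bin() returns str; int.bit_length() returns int

str, int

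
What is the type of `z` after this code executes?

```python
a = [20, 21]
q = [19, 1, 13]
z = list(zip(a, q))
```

list(zip(...)) returns a list of tuples

list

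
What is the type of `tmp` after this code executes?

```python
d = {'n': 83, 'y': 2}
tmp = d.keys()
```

.keys() returns a dict_keys view object

dict_keys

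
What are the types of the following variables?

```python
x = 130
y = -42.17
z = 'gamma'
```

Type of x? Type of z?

x is int; z is str

int, str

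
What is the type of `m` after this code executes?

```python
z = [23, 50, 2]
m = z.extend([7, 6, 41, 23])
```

list.extend() returns None

NoneType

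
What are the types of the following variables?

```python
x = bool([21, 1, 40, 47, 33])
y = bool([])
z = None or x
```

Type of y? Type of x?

bool() returns bool; bool() returns bool

bool, bool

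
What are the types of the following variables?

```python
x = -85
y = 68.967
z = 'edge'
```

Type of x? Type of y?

x is int; y is float

int, float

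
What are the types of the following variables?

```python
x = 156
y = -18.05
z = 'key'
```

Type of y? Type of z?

y is float; z is str

float, str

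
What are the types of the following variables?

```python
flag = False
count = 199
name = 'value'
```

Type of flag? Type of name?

flag is bool; name is str

bool, str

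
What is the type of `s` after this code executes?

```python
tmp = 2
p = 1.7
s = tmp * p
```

int * float returns float (2 * 1.7 = 3.4)

float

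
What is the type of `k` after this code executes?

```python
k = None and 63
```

'and' returns first falsy value (None)

NoneType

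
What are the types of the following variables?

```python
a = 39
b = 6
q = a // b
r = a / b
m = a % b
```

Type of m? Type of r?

int % int returns int; int / int returns float

int, float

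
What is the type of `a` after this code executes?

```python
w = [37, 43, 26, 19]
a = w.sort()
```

list.sort() returns None (sorts in place)

NoneType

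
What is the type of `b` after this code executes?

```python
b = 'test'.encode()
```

str.encode() returns bytes

bytes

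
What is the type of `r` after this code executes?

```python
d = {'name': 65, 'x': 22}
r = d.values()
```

.values() returns a dict_values view object

dict_values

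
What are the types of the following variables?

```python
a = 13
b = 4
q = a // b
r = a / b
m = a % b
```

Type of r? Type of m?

int / int returns float; int % int returns int

float, int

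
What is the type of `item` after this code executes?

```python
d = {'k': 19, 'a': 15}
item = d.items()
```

dict.items() returns a dict_items view

dict_items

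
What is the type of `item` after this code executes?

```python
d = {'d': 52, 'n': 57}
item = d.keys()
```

.keys() returns a dict_keys view object

dict_keys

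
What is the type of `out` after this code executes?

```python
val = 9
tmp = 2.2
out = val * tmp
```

int * float returns float (9 * 2.2 = 19.8)

float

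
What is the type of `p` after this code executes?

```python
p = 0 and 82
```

'and' returns the first falsy value (0, which is int)

int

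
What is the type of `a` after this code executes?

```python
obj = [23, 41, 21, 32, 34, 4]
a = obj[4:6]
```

Slicing a list always returns a list

list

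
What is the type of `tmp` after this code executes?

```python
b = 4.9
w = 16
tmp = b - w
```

float - int returns float (4.9 - 16 = -11.1)

float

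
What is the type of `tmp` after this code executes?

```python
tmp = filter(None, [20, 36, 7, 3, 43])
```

filter() returns a filter iterator object

filter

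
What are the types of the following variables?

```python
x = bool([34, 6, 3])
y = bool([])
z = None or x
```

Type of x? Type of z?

bool() returns bool; None or <bool> returns the bool

bool, bool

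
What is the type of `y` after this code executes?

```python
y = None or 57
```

'or' with None returns the other value (57, int)

int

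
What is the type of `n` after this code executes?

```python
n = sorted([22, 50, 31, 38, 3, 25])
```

sorted() always returns list

list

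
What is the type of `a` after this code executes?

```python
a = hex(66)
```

hex() returns str representation

str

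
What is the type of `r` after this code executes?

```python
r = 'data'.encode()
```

str.encode() returns bytes

bytes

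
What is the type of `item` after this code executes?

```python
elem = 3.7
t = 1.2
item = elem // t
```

float // float returns float (floor division preserves float type)

float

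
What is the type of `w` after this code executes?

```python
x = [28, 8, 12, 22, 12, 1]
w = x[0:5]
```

Slicing a list always returns a list

list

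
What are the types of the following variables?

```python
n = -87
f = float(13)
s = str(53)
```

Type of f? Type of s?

f is float; s is str

float, str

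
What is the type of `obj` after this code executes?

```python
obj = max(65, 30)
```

max() of ints returns int

int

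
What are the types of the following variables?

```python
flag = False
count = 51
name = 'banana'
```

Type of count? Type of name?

count is int; name is str

int, str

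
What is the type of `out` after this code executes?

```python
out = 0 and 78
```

'and' returns the first falsy value (0, which is int)

int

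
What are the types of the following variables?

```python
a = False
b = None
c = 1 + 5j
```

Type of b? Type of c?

b is NoneType; c is complex

NoneType, complex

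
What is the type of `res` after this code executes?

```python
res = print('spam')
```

print() returns None

NoneType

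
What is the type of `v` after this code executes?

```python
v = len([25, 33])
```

len() always returns int

int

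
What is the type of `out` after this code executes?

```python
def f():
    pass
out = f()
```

A function with no return statement returns None

NoneType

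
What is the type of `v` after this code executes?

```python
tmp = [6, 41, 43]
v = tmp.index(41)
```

list.index() returns int

int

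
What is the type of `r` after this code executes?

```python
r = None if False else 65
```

Ternary: condition is False, else branch (65) taken → int

int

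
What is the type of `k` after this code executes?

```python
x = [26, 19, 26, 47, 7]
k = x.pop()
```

list.pop() returns the popped element (int here)

int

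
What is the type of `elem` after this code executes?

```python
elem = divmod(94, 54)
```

divmod() returns a tuple (quotient, remainder)

tuple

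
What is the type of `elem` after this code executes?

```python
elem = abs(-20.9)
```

abs() of float returns float

float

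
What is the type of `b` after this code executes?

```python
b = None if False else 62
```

Ternary: condition is False, else branch (62) taken → int

int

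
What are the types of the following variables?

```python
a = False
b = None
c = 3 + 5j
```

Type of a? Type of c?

a is bool; c is complex

bool, complex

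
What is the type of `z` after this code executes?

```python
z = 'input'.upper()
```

str.upper() returns str

str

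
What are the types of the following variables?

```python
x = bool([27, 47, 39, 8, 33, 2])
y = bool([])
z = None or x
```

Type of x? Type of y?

bool() returns bool; bool() returns bool

bool, bool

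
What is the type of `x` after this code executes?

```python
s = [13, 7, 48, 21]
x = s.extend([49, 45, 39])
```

list.extend() returns None

NoneType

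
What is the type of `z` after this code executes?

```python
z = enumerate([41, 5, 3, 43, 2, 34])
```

enumerate() returns an enumerate iterator object

enumerate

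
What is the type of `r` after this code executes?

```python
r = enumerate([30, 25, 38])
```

enumerate() returns an enumerate iterator object

enumerate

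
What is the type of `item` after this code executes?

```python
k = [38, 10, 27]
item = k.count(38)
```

list.count() returns int

int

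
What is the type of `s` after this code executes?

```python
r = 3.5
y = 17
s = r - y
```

float - int returns float (3.5 - 17 = -13.5)

float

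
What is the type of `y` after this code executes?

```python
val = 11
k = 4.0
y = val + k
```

int + float returns float (11 + 4.0 = 15.0)

float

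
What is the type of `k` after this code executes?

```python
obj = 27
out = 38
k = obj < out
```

Comparison operators return bool

bool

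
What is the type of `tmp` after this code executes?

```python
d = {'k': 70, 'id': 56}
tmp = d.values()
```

.values() returns a dict_values view object

dict_values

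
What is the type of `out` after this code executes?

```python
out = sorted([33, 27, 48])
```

sorted() always returns list

list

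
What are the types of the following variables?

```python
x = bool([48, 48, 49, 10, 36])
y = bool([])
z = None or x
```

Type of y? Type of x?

bool() returns bool; bool() returns bool

bool, bool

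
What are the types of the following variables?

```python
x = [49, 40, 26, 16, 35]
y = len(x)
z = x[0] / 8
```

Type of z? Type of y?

int / int returns float; len() returns int

float, int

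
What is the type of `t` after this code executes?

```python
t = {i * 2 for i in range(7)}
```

A set comprehension {expr for x in iterable} produces a set

set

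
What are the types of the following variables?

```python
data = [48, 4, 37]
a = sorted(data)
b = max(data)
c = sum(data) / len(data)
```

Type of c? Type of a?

int / int returns float; sorted() returns list

float, list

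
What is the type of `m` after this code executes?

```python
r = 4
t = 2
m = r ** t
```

int ** positive int returns int (4 ** 2 = 16)

int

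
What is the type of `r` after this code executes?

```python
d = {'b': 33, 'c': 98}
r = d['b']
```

Accessing dict[str, int] with key 'b' returns int value 33

int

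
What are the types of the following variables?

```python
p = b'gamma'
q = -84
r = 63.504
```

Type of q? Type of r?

q is int; r is float

int, float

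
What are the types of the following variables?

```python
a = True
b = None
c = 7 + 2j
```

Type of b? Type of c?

b is NoneType; c is complex

NoneType, complex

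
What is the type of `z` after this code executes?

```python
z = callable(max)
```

callable() returns bool

bool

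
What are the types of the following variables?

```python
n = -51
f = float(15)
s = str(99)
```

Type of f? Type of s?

f is float; s is str

float, str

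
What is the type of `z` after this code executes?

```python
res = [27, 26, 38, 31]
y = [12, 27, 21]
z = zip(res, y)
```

zip() returns a zip iterator object

zip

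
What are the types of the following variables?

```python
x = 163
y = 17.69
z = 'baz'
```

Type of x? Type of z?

x is int; z is str

int, str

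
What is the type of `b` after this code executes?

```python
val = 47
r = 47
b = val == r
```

Equality comparison returns bool

bool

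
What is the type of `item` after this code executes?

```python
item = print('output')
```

print() returns None

NoneType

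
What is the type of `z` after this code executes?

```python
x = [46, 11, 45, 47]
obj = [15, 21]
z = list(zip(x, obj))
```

list(zip(...)) returns a list of tuples

list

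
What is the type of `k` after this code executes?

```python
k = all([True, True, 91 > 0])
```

all() returns bool

bool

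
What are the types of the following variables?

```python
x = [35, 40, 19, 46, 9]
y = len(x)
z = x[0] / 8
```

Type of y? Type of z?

len() returns int; int / int returns float

int, float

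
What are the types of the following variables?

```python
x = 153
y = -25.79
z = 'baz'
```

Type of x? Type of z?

x is int; z is str

int, str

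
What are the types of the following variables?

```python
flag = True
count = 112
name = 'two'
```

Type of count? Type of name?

count is int; name is str

int, str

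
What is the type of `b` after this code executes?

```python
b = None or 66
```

'or' with None returns the other value (66, int)

int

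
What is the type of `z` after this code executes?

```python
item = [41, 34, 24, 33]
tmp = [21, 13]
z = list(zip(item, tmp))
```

list(zip(...)) returns a list of tuples

list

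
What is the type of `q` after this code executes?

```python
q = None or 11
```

'or' with None returns the other value (11, int)

int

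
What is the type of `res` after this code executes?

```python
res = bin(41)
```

bin() returns str representation

str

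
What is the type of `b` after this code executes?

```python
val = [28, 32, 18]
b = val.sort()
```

list.sort() returns None (sorts in place)

NoneType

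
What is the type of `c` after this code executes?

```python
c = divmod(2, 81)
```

divmod() returns a tuple (quotient, remainder)

tuple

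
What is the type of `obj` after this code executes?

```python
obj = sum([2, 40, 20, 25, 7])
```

sum() of ints returns int

int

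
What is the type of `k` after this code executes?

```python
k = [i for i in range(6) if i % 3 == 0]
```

A list comprehension [...] produces a list

list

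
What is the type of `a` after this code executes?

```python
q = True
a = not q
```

'not' always returns bool

bool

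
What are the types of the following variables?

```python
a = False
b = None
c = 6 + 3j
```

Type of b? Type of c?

b is NoneType; c is complex

NoneType, complex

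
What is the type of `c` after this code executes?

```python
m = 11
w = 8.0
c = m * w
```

int * float returns float (11 * 8.0 = 88.0)

float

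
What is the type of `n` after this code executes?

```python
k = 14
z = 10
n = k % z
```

int % int returns int (14 % 10 = 4)

int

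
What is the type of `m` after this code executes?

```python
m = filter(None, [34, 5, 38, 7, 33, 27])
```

filter() returns a filter iterator object

filter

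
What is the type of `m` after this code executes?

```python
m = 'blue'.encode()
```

str.encode() returns bytes

bytes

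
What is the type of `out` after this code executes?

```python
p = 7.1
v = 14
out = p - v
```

float - int returns float (7.1 - 14 = -6.9)

float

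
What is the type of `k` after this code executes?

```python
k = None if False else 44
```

Ternary: condition is False, else branch (44) taken → int

int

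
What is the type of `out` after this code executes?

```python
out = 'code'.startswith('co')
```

str.startswith() returns bool

bool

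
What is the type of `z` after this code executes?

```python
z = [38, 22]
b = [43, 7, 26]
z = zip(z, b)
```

zip() returns a zip iterator object

zip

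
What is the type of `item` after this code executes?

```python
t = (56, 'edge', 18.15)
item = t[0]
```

Index 0 of tuple is 56 which is int

int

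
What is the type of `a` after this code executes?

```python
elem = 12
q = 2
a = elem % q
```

int % int returns int (12 % 2 = 0)

int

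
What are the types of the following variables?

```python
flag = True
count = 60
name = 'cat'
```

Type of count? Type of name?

count is int; name is str

int, str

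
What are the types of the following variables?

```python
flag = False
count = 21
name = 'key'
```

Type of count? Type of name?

count is int; name is str

int, str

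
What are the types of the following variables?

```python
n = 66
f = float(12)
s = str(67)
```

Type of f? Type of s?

f is float; s is str

float, str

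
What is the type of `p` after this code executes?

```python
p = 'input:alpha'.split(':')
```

str.split() returns list

list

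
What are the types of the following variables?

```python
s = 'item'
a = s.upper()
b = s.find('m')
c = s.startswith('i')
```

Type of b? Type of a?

str.find() returns int; str.upper() returns str

int, str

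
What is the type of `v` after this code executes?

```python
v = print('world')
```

print() returns None

NoneType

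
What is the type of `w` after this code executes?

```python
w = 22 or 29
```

'or' returns the first truthy value (22, which is int)

int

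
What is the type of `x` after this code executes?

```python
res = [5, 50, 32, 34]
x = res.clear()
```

list.clear() returns None

NoneType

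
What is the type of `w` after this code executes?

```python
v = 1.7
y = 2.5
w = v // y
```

float // float returns float (floor division preserves float type)

float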